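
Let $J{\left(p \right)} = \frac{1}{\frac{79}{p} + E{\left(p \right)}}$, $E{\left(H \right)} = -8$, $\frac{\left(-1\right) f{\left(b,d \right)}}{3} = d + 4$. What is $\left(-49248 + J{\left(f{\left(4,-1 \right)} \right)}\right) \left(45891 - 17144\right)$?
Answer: $- \frac{213775829379}{151} \approx -1.4157 \cdot 10^{9}$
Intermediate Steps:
$f{\left(b,d \right)} = -12 - 3 d$ ($f{\left(b,d \right)} = - 3 \left(d + 4\right) = - 3 \left(4 + d\right) = -12 - 3 d$)
$J{\left(p \right)} = \frac{1}{-8 + \frac{79}{p}}$ ($J{\left(p \right)} = \frac{1}{\frac{79}{p} - 8} = \frac{1}{-8 + \frac{79}{p}}$)
$\left(-49248 + J{\left(f{\left(4,-1 \right)} \right)}\right) \left(45891 - 17144\right) = \left(-49248 + \frac{-12 - -3}{79 - 8 \left(-12 - -3\right)}\right) \left(45891 - 17144\right) = \left(-49248 + \frac{-12 + 3}{79 - 8 \left(-12 + 3\right)}\right) 28747 = \left(-49248 - \frac{9}{79 - -72}\right) 28747 = \left(-49248 - \frac{9}{79 + 72}\right) 28747 = \left(-49248 - \frac{9}{151}\right) 28747 = \left(- \frac{7436457}{151}\right) 28747 = - \frac{213775829379}{151}$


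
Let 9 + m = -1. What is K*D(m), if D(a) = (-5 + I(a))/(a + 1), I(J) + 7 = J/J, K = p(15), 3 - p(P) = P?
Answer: -44/3 ≈ -14.667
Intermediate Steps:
p(P) = 3 - P
K = -12 (K = 3 - 1*15 = 3 - 15 = -12)
m = -10 (m = -9 - 1 = -10)
I(J) = -6 (I(J) = -7 + J/J = -7 + 1 = -6)
D(a) = -11/(1 + a) (D(a) = (-5 - 6)/(a + 1) = -11/(1 + a))
K*D(m) = -(-132)/(1 - 10) = -(-132)/(-9) = -(-132)*(-1)/9 = -12*11/9 = -44/3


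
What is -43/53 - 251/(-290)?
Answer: 833/15370 ≈ 0.054196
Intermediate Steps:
-43/53 - 251/(-290) = -43*1/53 - 251*(-1/290) = -43/53 + 251/290 = 833/15370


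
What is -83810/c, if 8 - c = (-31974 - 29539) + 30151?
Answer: -8381/3137 ≈ -2.6717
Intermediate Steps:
c = 31370 (c = 8 - ((-31974 - 29539) + 30151) = 8 - (-61513 + 30151) = 8 - 1*(-31362) = 8 + 31362 = 31370)
-83810/c = -83810/31370 = -83810*1/31370 = -8381/3137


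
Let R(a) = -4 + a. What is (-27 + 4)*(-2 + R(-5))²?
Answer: -2783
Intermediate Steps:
(-27 + 4)*(-2 + R(-5))² = (-27 + 4)*(-2 + (-4 - 5))² = -23*(-2 - 9)² = -23*(-11)² = -23*121 = -2783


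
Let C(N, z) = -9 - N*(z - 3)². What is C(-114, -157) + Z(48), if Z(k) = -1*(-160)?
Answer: 2918551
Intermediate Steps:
Z(k) = 160
C(N, z) = -9 - N*(-3 + z)²
C(-114, -157) + Z(48) = (-9 - 1*(-114)*(-3 - 157)²) + 160 = (-9 - 1*(-114)*(-160)²) + 160 = (-9 - 1*(-114)*25600) + 160 = (-9 + 2918400) + 160 = 2918391 + 160 = 2918551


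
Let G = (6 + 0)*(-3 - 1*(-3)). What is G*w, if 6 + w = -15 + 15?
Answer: 0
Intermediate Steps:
G = 0 (G = 6*(-3 + 3) = 6*0 = 0)
w = -6 (w = -6 + (-15 + 15) = -6 + 0 = -6)
G*w = 0*(-6) = 0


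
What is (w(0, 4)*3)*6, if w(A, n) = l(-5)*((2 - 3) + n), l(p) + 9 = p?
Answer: -756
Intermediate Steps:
l(p) = -9 + p
w(A, n) = 14 - 14*n (w(A, n) = (-9 - 5)*((2 - 3) + n) = -14*(-1 + n) = 14 - 14*n)
(w(0, 4)*3)*6 = ((14 - 14*4)*3)*6 = ((14 - 56)*3)*6 = -42*3*6 = -126*6 = -756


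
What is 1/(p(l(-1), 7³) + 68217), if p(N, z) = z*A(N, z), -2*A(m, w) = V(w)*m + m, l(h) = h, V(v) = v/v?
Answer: 1/68560 ≈ 1.4586e-5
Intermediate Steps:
V(v) = 1
A(m, w) = -m (A(m, w) = -(1*m + m)/2 = -(m + m)/2 = -m)
p(N, z) = -N*z (p(N, z) = z*(-N) = -N*z)
1/(p(l(-1), 7³) + 68217) = 1/(-1*(-1)*7³ + 68217) = 1/(-1*(-1)*343 + 68217) = 1/(343 + 68217) = 1/68560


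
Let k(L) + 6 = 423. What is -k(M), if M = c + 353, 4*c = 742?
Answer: -417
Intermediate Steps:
c = 371/2 (c = (1/4)*742 = 371/2 ≈ 185.50)
M = 1077/2 (M = 371/2 + 353 = 1077/2 ≈ 538.50)
k(L) = 417 (k(L) = -6 + 423 = 417)
-k(M) = -1*417 = -417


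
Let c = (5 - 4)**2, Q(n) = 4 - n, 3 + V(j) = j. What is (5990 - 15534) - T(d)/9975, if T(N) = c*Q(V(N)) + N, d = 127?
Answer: -13600201/1425 ≈ -9544.0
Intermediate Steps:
V(j) = -3 + j
c = 1 (c = 1**2 = 1)
T(N) = 7 (T(N) = 1*(4 - (-3 + N)) + N = 1*(4 + (3 - N)) + N = 1*(7 - N) + N = (7 - N) + N = 7)
(5990 - 15534) - T(d)/9975 = (5990 - 15534) - 7/9975 = -9544 - 7/9975 = -9544 - 1*1/1425 = -9544 - 1/1425 = -13600201/1425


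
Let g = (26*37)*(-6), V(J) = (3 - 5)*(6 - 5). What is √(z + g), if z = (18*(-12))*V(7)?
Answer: 2*I*√1335 ≈ 73.075*I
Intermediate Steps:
V(J) = -2 (V(J) = -2*1 = -2)
g = -5772 (g = 962*(-6) = -5772)
z = 432 (z = (18*(-12))*(-2) = -216*(-2) = 432)
√(z + g) = √(432 - 5772) = √(-5340) = 2*I*√1335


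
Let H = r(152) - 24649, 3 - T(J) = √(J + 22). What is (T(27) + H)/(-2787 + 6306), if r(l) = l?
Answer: -8167/1173 ≈ -6.9625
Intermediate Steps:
T(J) = 3 - √(22 + J) (T(J) = 3 - √(J + 22) = 3 - √(22 + J))
H = -24497 (H = 152 - 24649 = -24497)
(T(27) + H)/(-2787 + 6306) = ((3 - √(22 + 27)) - 24497)/(-2787 + 6306) = ((3 - √49) - 24497)/3519 = ((3 - 1*7) - 24497)*(1/3519) = ((3 - 7) - 24497)*(1/3519) = (-4 - 24497)*(1/3519) = -24501*1/3519 = -8167/1173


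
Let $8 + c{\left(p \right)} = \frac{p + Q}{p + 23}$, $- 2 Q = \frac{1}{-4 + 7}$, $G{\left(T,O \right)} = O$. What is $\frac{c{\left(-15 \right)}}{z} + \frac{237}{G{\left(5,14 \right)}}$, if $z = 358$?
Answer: $\frac{2032979}{120288} \approx 16.901$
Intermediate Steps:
$Q = - \frac{1}{6}$ ($Q = - \frac{1}{2 \left(-4 + 7\right)} = - \frac{1}{2 \cdot 3} = \left(- \frac{1}{2}\right) \frac{1}{3} = - \frac{1}{6} \approx -0.16667$)
$c{\left(p \right)} = -8 + \frac{- \frac{1}{6} + p}{23 + p}$ ($c{\left(p \right)} = -8 + \frac{p - \frac{1}{6}}{p + 23} = -8 + \frac{- \frac{1}{6} + p}{23 + p}$)
$\frac{c{\left(-15 \right)}}{z} + \frac{237}{G{\left(5,14 \right)}} = \frac{\frac{1}{6} \frac{1}{23 - 15} \left(-1105 - -630\right)}{358} + \frac{237}{14} = \frac{-1105 + 630}{6 \cdot 8} \cdot \frac{1}{358} + 237 \cdot \frac{1}{14} = \frac{1}{6} \cdot \frac{1}{8} \left(-475\right) \frac{1}{358} + \frac{237}{14} = \left(- \frac{475}{48}\right) \frac{1}{358} + \frac{237}{14} = - \frac{475}{17184} + \frac{237}{14} = \frac{2032979}{120288}$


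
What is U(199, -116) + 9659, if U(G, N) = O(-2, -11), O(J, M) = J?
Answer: 9657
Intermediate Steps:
U(G, N) = -2
U(199, -116) + 9659 = -2 + 9659 = 9657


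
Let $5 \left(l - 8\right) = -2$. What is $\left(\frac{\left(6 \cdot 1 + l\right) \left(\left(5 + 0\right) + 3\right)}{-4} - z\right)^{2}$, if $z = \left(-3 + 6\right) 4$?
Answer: $\frac{38416}{25} \approx 1536.6$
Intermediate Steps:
$l = \frac{38}{5}$ ($l = 8 + \frac{1}{5} \left(-2\right) = 8 - \frac{2}{5} = \frac{38}{5} \approx 7.6$)
$z = 12$ ($z = 3 \cdot 4 = 12$)
$\left(\frac{\left(6 \cdot 1 + l\right) \left(\left(5 + 0\right) + 3\right)}{-4} - z\right)^{2} = \left(\frac{\left(6 \cdot 1 + \frac{38}{5}\right) \left(\left(5 + 0\right) + 3\right)}{-4} - 12\right)^{2} = \left(\left(6 + \frac{38}{5}\right) \left(5 + 3\right) \left(- \frac{1}{4}\right) - 12\right)^{2} = \left(\frac{68}{5} \cdot 8 \left(- \frac{1}{4}\right) - 12\right)^{2} = \left(\frac{544}{5} \left(- \frac{1}{4}\right) - 12\right)^{2} = \left(- \frac{136}{5} - 12\right)^{2} = \left(- \frac{196}{5}\right)^{2} = \frac{38416}{25}$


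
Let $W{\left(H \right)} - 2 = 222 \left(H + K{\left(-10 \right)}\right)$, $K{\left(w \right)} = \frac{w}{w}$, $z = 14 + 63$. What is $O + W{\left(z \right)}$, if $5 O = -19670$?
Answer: $13384$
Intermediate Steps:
$z = 77$
$O = -3934$ ($O = \frac{1}{5} \left(-19670\right) = -3934$)
$K{\left(w \right)} = 1$
$W{\left(H \right)} = 224 + 222 H$ ($W{\left(H \right)} = 2 + 222 \left(H + 1\right) = 2 + 222 \left(1 + H\right) = 2 + \left(222 + 222 H\right) = 224 + 222 H$)
$O + W{\left(z \right)} = -3934 + \left(224 + 222 \cdot 77\right) = -3934 + \left(224 + 17094\right) = -3934 + 17318 = 13384$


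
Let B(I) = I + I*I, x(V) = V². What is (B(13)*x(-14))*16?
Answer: 570752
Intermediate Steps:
B(I) = I + I²
(B(13)*x(-14))*16 = ((13*(1 + 13))*(-14)²)*16 = ((13*14)*196)*16 = (182*196)*16 = 35672*16 = 570752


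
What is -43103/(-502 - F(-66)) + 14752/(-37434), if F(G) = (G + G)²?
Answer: 674536675/335520942 ≈ 2.0104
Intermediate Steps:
F(G) = 4*G² (F(G) = (2*G)² = 4*G²)
-43103/(-502 - F(-66)) + 14752/(-37434) = -43103/(-502 - 4*(-66)²) + 14752/(-37434) = -43103/(-502 - 4*4356) + 14752*(-1/37434) = -43103/(-502 - 1*17424) - 7376/18717 = -43103/(-502 - 17424) - 7376/18717 = -43103/(-17926) - 7376/18717 = -43103*(-1/17926) - 7376/18717 = 43103/17926 - 7376/18717 = 674536675/335520942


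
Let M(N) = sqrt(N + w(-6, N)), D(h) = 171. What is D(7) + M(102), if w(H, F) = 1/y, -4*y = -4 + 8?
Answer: 171 + sqrt(101) ≈ 181.05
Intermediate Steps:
y = -1 (y = -(-4 + 8)/4 = -1/4*4 = -1)
w(H, F) = -1 (w(H, F) = 1/(-1) = -1)
M(N) = sqrt(-1 + N) (M(N) = sqrt(N - 1) = sqrt(-1 + N))
D(7) + M(102) = 171 + sqrt(-1 + 102) = 171 + sqrt(101)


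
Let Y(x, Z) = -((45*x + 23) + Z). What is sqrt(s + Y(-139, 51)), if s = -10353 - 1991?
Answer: I*sqrt(6163) ≈ 78.505*I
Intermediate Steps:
s = -12344
Y(x, Z) = -23 - Z - 45*x (Y(x, Z) = -((23 + 45*x) + Z) = -(23 + Z + 45*x) = -23 - Z - 45*x)
sqrt(s + Y(-139, 51)) = sqrt(-12344 + (-23 - 1*51 - 45*(-139))) = sqrt(-12344 + (-23 - 51 + 6255)) = sqrt(-12344 + 6181) = sqrt(-6163) = I*sqrt(6163)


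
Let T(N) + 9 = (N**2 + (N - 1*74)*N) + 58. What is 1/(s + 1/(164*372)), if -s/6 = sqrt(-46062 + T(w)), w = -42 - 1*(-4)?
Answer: 61008/5401584758449153 + 22331856384*I*sqrt(40313)/5401584758449153 ≈ 1.1294e-11 + 0.00083009*I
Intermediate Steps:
w = -38 (w = -42 + 4 = -38)
T(N) = 49 + N**2 + N*(-74 + N) (T(N) = -9 + ((N**2 + (N - 1*74)*N) + 58) = -9 + ((N**2 + (N - 74)*N) + 58) = -9 + ((N**2 + (-74 + N)*N) + 58) = -9 + ((N**2 + N*(-74 + N)) + 58) = -9 + (58 + N**2 + N*(-74 + N)) = 49 + N**2 + N*(-74 + N))
s = -6*I*sqrt(40313) (s = -6*sqrt(-46062 + (49 - 74*(-38) + 2*(-38)**2)) = -6*sqrt(-46062 + (49 + 2812 + 2*1444)) = -6*sqrt(-46062 + (49 + 2812 + 2888)) = -6*sqrt(-46062 + 5749) = -6*I*sqrt(40313) ≈ -1204.7*I)
1/(s + 1/(164*372)) = 1/(-6*I*sqrt(40313) + 1/(164*372)) = 1/(-6*I*sqrt(40313) + 1/61008) = 1/(1/61008 - 6*I*sqrt(40313))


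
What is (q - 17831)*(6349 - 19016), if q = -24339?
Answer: 534167390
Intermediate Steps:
(q - 17831)*(6349 - 19016) = (-24339 - 17831)*(6349 - 19016) = -42170*(-12667) = 534167390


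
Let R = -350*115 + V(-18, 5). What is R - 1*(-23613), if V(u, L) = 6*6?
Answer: -16601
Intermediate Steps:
V(u, L) = 36
R = -40214 (R = -350*115 + 36 = -40250 + 36 = -40214)
R - 1*(-23613) = -40214 - 1*(-23613) = -40214 + 23613 = -16601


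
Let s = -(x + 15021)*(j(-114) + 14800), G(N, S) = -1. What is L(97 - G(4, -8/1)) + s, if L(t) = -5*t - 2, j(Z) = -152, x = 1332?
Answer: -239539236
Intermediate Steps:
s = -239538744 (s = -(1332 + 15021)*(-152 + 14800) = -16353*14648 = -1*239538744 = -239538744)
L(t) = -2 - 5*t
L(97 - G(4, -8/1)) + s = (-2 - 5*(97 - 1*(-1))) - 239538744 = (-2 - 5*(97 + 1)) - 239538744 = (-2 - 5*98) - 239538744 = (-2 - 490) - 239538744 = -492 - 239538744 = -239539236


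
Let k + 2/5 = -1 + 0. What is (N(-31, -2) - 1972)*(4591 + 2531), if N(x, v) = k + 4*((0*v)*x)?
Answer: -70272774/5 ≈ -1.4055e+7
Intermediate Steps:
k = -7/5 (k = -⅖ + (-1 + 0) = -⅖ - 1 = -7/5 ≈ -1.4000)
N(x, v) = -7/5 (N(x, v) = -7/5 + 4*((0*v)*x) = -7/5 + 4*(0*x) = -7/5 + 4*0 = -7/5 + 0 = -7/5)
(N(-31, -2) - 1972)*(4591 + 2531) = (-7/5 - 1972)*(4591 + 2531) = -9867/5*7122 = -70272774/5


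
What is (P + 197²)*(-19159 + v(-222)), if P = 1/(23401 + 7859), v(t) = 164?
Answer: -4608830326459/6252 ≈ -7.3718e+8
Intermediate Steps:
P = 1/31260 ≈ 3.1990e-5
(P + 197²)*(-19159 + v(-222)) = (1/31260 + 197²)*(-19159 + 164) = (1/31260 + 38809)*(-18995) = (1213169341/31260)*(-18995) = -4608830326459/6252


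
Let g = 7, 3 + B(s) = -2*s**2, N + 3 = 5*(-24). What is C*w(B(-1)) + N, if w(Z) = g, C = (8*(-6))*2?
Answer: -795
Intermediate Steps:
N = -123 (N = -3 + 5*(-24) = -3 - 120 = -123)
C = -96 (C = -48*2 = -96)
B(s) = -3 - 2*s**2
w(Z) = 7
C*w(B(-1)) + N = -96*7 - 123 = -672 - 123 = -795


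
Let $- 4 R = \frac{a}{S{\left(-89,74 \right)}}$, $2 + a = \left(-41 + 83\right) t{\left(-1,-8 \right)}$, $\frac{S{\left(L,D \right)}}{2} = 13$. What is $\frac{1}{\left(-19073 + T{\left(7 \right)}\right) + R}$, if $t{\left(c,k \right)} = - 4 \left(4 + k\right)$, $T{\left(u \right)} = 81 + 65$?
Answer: $- \frac{52}{984539} \approx -5.2817 \cdot 10^{-5}$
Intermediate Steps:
$T{\left(u \right)} = 146$
$S{\left(L,D \right)} = 26$ ($S{\left(L,D \right)} = 2 \cdot 13 = 26$)
$t{\left(c,k \right)} = -16 - 4 k$
$a = 670$ ($a = -2 + \left(-41 + 83\right) \left(-16 - -32\right) = -2 + 42 \left(-16 + 32\right) = -2 + 42 \cdot 16 = -2 + 672 = 670$)
$R = - \frac{335}{52}$ ($R = - \frac{670 \cdot \frac{1}{26}}{4} = \left(- \frac{1}{4}\right) \frac{335}{13} = - \frac{335}{52} \approx -6.4423$)
$\frac{1}{\left(-19073 + T{\left(7 \right)}\right) + R} = \frac{1}{\left(-19073 + 146\right) - \frac{335}{52}} = \frac{1}{-18927 - \frac{335}{52}} = \frac{1}{- \frac{984539}{52}} = - \frac{52}{984539}$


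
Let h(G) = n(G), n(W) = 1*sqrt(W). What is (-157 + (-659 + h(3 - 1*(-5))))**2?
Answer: 665864 - 3264*sqrt(2) ≈ 6.6125e+5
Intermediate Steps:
n(W) = sqrt(W)
h(G) = sqrt(G)
(-157 + (-659 + h(3 - 1*(-5))))**2 = (-157 + (-659 + sqrt(3 - 1*(-5))))**2 = (-157 + (-659 + sqrt(3 + 5)))**2 = (-157 + (-659 + sqrt(8)))**2 = (-157 + (-659 + 2*sqrt(2)))**2 = (-816 + 2*sqrt(2))**2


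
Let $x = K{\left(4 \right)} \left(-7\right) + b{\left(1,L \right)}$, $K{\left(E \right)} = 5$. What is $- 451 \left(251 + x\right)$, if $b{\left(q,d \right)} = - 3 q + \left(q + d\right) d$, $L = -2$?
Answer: $-96965$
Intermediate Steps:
$b{\left(q,d \right)} = - 3 q + d \left(d + q\right)$ ($b{\left(q,d \right)} = - 3 q + \left(d + q\right) d = - 3 q + d \left(d + q\right)$)
$x = -36$ ($x = 5 \left(-7\right) - \left(5 - 4\right) = -35 - 1 = -36$)
$- 451 \left(251 + x\right) = - 451 \left(251 - 36\right) = \left(-451\right) 215 = -96965$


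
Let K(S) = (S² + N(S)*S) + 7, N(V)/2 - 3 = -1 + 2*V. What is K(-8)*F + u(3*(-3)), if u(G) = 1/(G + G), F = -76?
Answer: -403561/18 ≈ -22420.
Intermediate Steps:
N(V) = 4 + 4*V (N(V) = 6 + 2*(-1 + 2*V) = 6 + (-2 + 4*V) = 4 + 4*V)
K(S) = 7 + S² + S*(4 + 4*S) (K(S) = (S² + (4 + 4*S)*S) + 7 = (S² + S*(4 + 4*S)) + 7 = 7 + S² + S*(4 + 4*S))
u(G) = 1/(2*G)
K(-8)*F + u(3*(-3)) = (7 + 4*(-8) + 5*(-8)²)*(-76) + 1/(2*((3*(-3)))) = (7 - 32 + 5*64)*(-76) + (½)/(-9) = (7 - 32 + 320)*(-76) + (½)*(-⅑) = 295*(-76) - 1/18 = -22420 - 1/18 = -403561/18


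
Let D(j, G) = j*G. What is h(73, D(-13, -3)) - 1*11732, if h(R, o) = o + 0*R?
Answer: -11693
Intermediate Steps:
D(j, G) = G*j
h(R, o) = o (h(R, o) = o + 0 = o)
h(73, D(-13, -3)) - 1*11732 = -3*(-13) - 1*11732 = 39 - 11732 = -11693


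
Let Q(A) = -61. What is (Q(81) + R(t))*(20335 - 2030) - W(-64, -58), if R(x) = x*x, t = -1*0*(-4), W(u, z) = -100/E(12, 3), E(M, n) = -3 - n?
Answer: -3349865/3 ≈ -1.1166e+6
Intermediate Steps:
W(u, z) = 50/3 (W(u, z) = -100/(-3 - 1*3) = -100/(-3 - 3) = -100/(-6) = -100*(-⅙) = 50/3)
t = 0 (t = 0*(-4) = 0)
R(x) = x²
(Q(81) + R(t))*(20335 - 2030) - W(-64, -58) = (-61 + 0²)*(20335 - 2030) - 1*50/3 = (-61 + 0)*18305 - 50/3 = -61*18305 - 50/3 = -1116605 - 50/3 = -3349865/3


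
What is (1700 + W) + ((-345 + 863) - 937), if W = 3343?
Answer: 4624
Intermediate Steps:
(1700 + W) + ((-345 + 863) - 937) = (1700 + 3343) + ((-345 + 863) - 937) = 5043 + (518 - 937) = 5043 - 419 = 4624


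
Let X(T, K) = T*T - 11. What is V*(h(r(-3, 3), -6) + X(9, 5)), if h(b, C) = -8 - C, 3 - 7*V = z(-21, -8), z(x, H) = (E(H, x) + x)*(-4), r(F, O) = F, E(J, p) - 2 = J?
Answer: -1020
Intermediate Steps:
E(J, p) = 2 + J
X(T, K) = -11 + T² (X(T, K) = T² - 11 = -11 + T²)
z(x, H) = -8 - 4*H - 4*x (z(x, H) = ((2 + H) + x)*(-4) = (2 + H + x)*(-4) = -8 - 4*H - 4*x)
V = -15 (V = 3/7 - (-8 - 4*(-8) - 4*(-21))/7 = 3/7 - (-8 + 32 + 84)/7 = 3/7 - ⅐*108 = 3/7 - 108/7 = -15)
V*(h(r(-3, 3), -6) + X(9, 5)) = -15*((-8 - 1*(-6)) + (-11 + 9²)) = -15*((-8 + 6) + (-11 + 81)) = -15*(-2 + 70) = -15*68 = -1020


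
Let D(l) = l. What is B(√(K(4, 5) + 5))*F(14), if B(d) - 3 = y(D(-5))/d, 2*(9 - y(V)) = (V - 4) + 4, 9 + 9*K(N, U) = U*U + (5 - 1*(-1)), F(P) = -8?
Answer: -24 - 276*√67/67 ≈ -57.719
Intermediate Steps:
K(N, U) = -⅓ + U²/9 (K(N, U) = -1 + (U*U + (5 - 1*(-1)))/9 = -1 + (U² + (5 + 1))/9 = -1 + (U² + 6)/9 = -1 + (6 + U²)/9 = -1 + (⅔ + U²/9) = -⅓ + U²/9)
y(V) = 9 - V/2 (y(V) = 9 - ((V - 4) + 4)/2 = 9 - ((-4 + V) + 4)/2 = 9 - V/2)
B(d) = 3 + 23/(2*d) (B(d) = 3 + (9 - ½*(-5))/d = 3 + (9 + 5/2)/d = 3 + 23/(2*d))
B(√(K(4, 5) + 5))*F(14) = (3 + 23/(2*(√((-⅓ + (⅑)*5²) + 5))))*(-8) = (3 + 23/(2*(√((-⅓ + (⅑)*25) + 5))))*(-8) = (3 + 23/(2*(√((-⅓ + 25/9) + 5))))*(-8) = (3 + 23/(2*(√(22/9 + 5))))*(-8) = (3 + 23/(2*(√(67/9))))*(-8) = (3 + 23/(2*((√67/3))))*(-8) = (3 + 23*(3*√67/67)/2)*(-8) = (3 + 69*√67/134)*(-8) = -24 - 276*√67/67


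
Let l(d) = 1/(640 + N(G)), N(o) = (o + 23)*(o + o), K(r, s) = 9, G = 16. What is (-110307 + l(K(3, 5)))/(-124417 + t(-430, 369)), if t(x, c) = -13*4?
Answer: 208259615/234997472 ≈ 0.88622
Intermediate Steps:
N(o) = 2*o*(23 + o) (N(o) = (23 + o)*(2*o) = 2*o*(23 + o))
t(x, c) = -52
l(d) = 1/1888 (l(d) = 1/(640 + 2*16*(23 + 16)) = 1/(640 + 2*16*39) = 1/(640 + 1248) = 1/1888)
(-110307 + l(K(3, 5)))/(-124417 + t(-430, 369)) = (-110307 + 1/1888)/(-124417 - 52) = -208259615/1888/(-124469) = -208259615/1888*(-1/124469) = 208259615/234997472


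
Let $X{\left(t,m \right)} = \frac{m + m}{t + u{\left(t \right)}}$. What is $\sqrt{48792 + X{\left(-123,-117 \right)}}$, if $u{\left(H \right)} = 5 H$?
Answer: $\frac{\sqrt{82019885}}{41} \approx 220.89$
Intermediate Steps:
$X{\left(t,m \right)} = \frac{m}{3 t}$ ($X{\left(t,m \right)} = \frac{m + m}{t + 5 t} = \frac{2 m}{6 t} = 2 m \frac{1}{6 t} = \frac{m}{3 t}$)
$\sqrt{48792 + X{\left(-123,-117 \right)}} = \sqrt{48792 + \frac{1}{3} \left(-117\right) \frac{1}{-123}} = \sqrt{48792 + \frac{1}{3} \left(-117\right) \left(- \frac{1}{123}\right)} = \sqrt{48792 + \frac{13}{41}} = \sqrt{\frac{2000485}{41}} = \frac{\sqrt{82019885}}{41}$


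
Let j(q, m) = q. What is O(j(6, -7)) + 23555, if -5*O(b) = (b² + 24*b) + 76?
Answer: 117519/5 ≈ 23504.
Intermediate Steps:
O(b) = -76/5 - 24*b/5 - b²/5 (O(b) = -((b² + 24*b) + 76)/5 = -(76 + b² + 24*b)/5 = -76/5 - 24*b/5 - b²/5)
O(j(6, -7)) + 23555 = (-76/5 - 24/5*6 - ⅕*6²) + 23555 = (-76/5 - 144/5 - ⅕*36) + 23555 = (-76/5 - 144/5 - 36/5) + 23555 = -256/5 + 23555 = 117519/5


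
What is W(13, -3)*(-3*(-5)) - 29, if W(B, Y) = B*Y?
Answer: -614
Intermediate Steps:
W(13, -3)*(-3*(-5)) - 29 = (13*(-3))*(-3*(-5)) - 29 = -39*15 - 29 = -585 - 29 = -614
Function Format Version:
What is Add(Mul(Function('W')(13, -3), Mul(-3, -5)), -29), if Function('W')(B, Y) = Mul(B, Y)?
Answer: -614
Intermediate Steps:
Add(Mul(Function('W')(13, -3), Mul(-3, -5)), -29) = Add(Mul(Mul(13, -3), Mul(-3, -5)), -29) = Add(Mul(-39, 15), -29) = Add(-585, -29) = -614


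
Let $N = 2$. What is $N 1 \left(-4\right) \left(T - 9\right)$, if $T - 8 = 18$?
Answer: $-136$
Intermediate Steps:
$T = 26$ ($T = 8 + 18 = 26$)
$N 1 \left(-4\right) \left(T - 9\right) = 2 \cdot 1 \left(-4\right) \left(26 - 9\right) = 2 \left(-4\right) 17 = \left(-8\right) 17 = -136$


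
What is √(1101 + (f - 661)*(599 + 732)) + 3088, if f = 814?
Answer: 3088 + 2*√51186 ≈ 3540.5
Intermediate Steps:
√(1101 + (f - 661)*(599 + 732)) + 3088 = √(1101 + (814 - 661)*(599 + 732)) + 3088 = √(1101 + 153*1331) + 3088 = √(1101 + 203643) + 3088 = √204744 + 3088 = 2*√51186 + 3088 = 3088 + 2*√51186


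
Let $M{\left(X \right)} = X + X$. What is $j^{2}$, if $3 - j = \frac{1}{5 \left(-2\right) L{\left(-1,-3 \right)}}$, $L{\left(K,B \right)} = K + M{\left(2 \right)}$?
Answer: $\frac{8281}{900} \approx 9.2011$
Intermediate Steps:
$M{\left(X \right)} = 2 X$
$L{\left(K,B \right)} = 4 + K$ ($L{\left(K,B \right)} = K + 2 \cdot 2 = K + 4 = 4 + K$)
$j = \frac{91}{30}$ ($j = 3 - \frac{1}{5 \left(-2\right) \left(4 - 1\right)} = 3 - \frac{1}{\left(-10\right) 3} = 3 - \frac{1}{-30} = 3 - - \frac{1}{30} = 3 + \frac{1}{30} = \frac{91}{30} \approx 3.0333$)
$j^{2} = \left(\frac{91}{30}\right)^{2} = \frac{8281}{900}$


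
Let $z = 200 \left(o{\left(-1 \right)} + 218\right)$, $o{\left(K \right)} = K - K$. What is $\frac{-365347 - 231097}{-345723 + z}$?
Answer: $\frac{596444}{302123} \approx 1.9742$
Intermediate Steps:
$o{\left(K \right)} = 0$
$z = 43600$ ($z = 200 \left(0 + 218\right) = 200 \cdot 218 = 43600$)
$\frac{-365347 - 231097}{-345723 + z} = \frac{-365347 - 231097}{-345723 + 43600} = - \frac{596444}{-302123} = \left(-596444\right) \left(- \frac{1}{302123}\right) = \frac{596444}{302123}$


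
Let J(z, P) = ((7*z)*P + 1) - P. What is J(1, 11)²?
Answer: 4489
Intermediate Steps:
J(z, P) = 1 - P + 7*P*z (J(z, P) = (7*P*z + 1) - P = (1 + 7*P*z) - P = 1 - P + 7*P*z)
J(1, 11)² = (1 - 1*11 + 7*11*1)² = (1 - 11 + 77)² = 67² = 4489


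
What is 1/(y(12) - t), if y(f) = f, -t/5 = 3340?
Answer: 1/16712 ≈ 5.9837e-5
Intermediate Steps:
t = -16700 (t = -5*3340 = -16700)
1/(y(12) - t) = 1/(12 - 1*(-16700)) = 1/(12 + 16700) = 1/16712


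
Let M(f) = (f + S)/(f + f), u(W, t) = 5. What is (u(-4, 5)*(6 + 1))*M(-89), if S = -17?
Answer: 1855/89 ≈ 20.843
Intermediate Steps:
M(f) = (-17 + f)/(2*f) (M(f) = (f - 17)/(f + f) = (-17 + f)/((2*f)) = (-17 + f)*(1/(2*f)) = (-17 + f)/(2*f))
(u(-4, 5)*(6 + 1))*M(-89) = (5*(6 + 1))*((½)*(-17 - 89)/(-89)) = (5*7)*((½)*(-1/89)*(-106)) = 35*(53/89) = 1855/89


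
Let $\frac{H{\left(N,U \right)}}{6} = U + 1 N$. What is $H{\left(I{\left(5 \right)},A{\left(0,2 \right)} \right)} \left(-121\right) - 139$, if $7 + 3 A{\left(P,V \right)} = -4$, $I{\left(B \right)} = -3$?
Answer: $4701$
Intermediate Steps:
$A{\left(P,V \right)} = - \frac{11}{3}$ ($A{\left(P,V \right)} = - \frac{7}{3} + \frac{1}{3} \left(-4\right) = - \frac{7}{3} - \frac{4}{3} = - \frac{11}{3}$)
$H{\left(N,U \right)} = 6 N + 6 U$ ($H{\left(N,U \right)} = 6 \left(U + 1 N\right) = 6 \left(U + N\right) = 6 \left(N + U\right) = 6 N + 6 U$)
$H{\left(I{\left(5 \right)},A{\left(0,2 \right)} \right)} \left(-121\right) - 139 = \left(6 \left(-3\right) + 6 \left(- \frac{11}{3}\right)\right) \left(-121\right) - 139 = \left(-18 - 22\right) \left(-121\right) - 139 = \left(-40\right) \left(-121\right) - 139 = 4840 - 139 = 4701$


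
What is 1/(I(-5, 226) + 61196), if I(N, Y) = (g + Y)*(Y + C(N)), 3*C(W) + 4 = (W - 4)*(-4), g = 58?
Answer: 3/385228 ≈ 7.7876e-6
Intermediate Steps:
C(W) = 4 - 4*W/3 (C(W) = -4/3 + ((W - 4)*(-4))/3 = -4/3 + ((-4 + W)*(-4))/3 = -4/3 + (16 - 4*W)/3 = -4/3 + (16/3 - 4*W/3) = 4 - 4*W/3)
I(N, Y) = (58 + Y)*(4 + Y - 4*N/3) (I(N, Y) = (58 + Y)*(Y + (4 - 4*N/3)) = (58 + Y)*(4 + Y - 4*N/3))
1/(I(-5, 226) + 61196) = 1/((232 + 226² + 62*226 - 232/3*(-5) - 4/3*(-5)*226) + 61196) = 1/((232 + 51076 + 14012 + 1160/3 + 4520/3) + 61196) = 1/(201640/3 + 61196) = 1/(385228/3) = 3/385228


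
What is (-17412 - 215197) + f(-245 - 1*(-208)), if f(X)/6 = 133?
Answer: -231811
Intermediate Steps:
f(X) = 798 (f(X) = 6*133 = 798)
(-17412 - 215197) + f(-245 - 1*(-208)) = (-17412 - 215197) + 798 = -232609 + 798 = -231811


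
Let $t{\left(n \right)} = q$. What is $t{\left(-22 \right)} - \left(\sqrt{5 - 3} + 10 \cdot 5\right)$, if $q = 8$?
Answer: $-42 - \sqrt{2} \approx -43.414$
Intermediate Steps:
$t{\left(n \right)} = 8$
$t{\left(-22 \right)} - \left(\sqrt{5 - 3} + 10 \cdot 5\right) = 8 - \left(\sqrt{5 - 3} + 10 \cdot 5\right) = 8 - \left(\sqrt{2} + 50\right) = 8 - \left(50 + \sqrt{2}\right) = -42 - \sqrt{2}$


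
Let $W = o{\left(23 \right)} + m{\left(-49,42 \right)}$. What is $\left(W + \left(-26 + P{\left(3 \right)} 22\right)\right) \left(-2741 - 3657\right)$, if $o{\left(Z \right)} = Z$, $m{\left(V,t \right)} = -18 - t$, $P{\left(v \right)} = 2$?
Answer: $121562$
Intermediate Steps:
$W = -37$ ($W = 23 - 60 = -37$)
$\left(W + \left(-26 + P{\left(3 \right)} 22\right)\right) \left(-2741 - 3657\right) = \left(-37 + \left(-26 + 2 \cdot 22\right)\right) \left(-2741 - 3657\right) = \left(-37 + \left(-26 + 44\right)\right) \left(-6398\right) = \left(-37 + 18\right) \left(-6398\right) = \left(-19\right) \left(-6398\right) = 121562$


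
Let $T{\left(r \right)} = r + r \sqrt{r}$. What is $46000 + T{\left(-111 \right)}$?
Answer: $45889 - 111 i \sqrt{111} \approx 45889.0 - 1169.5 i$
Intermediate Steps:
$T{\left(r \right)} = r + r^{\frac{3}{2}}$
$46000 + T{\left(-111 \right)} = 46000 - \left(111 - \left(-111\right)^{\frac{3}{2}}\right) = 46000 - \left(111 + 111 i \sqrt{111}\right) = 45889 - 111 i \sqrt{111}$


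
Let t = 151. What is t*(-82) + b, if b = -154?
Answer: -12536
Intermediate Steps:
t*(-82) + b = 151*(-82) - 154 = -12382 - 154 = -12536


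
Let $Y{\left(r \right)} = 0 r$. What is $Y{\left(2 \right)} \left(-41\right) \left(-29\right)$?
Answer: $0$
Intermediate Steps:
$Y{\left(r \right)} = 0$
$Y{\left(2 \right)} \left(-41\right) \left(-29\right) = 0 \left(-41\right) \left(-29\right) = 0 \left(-29\right) = 0$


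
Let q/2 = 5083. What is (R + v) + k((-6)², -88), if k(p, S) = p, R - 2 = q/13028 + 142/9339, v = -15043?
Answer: -912769466105/60834246 ≈ -15004.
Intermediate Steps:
q = 10166 (q = 2*5083 = 10166)
R = 170063617/60834246 (R = 2 + (10166/13028 + 142/9339) = 2 + (10166*(1/13028) + 142*(1/9339)) = 2 + (5083/6514 + 142/9339) = 2 + 48395125/60834246 = 170063617/60834246 ≈ 2.7955)
(R + v) + k((-6)², -88) = (170063617/60834246 - 15043) + (-6)² = -914959498961/60834246 + 36 = -912769466105/60834246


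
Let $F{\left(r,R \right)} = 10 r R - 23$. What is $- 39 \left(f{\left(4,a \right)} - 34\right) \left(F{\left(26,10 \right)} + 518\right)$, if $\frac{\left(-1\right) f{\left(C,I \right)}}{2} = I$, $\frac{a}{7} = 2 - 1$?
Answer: $5793840$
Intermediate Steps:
$F{\left(r,R \right)} = -23 + 10 R r$ ($F{\left(r,R \right)} = 10 R r - 23 = -23 + 10 R r$)
$a = 7$ ($a = 7 \left(2 - 1\right) = 7 \cdot 1 = 7$)
$f{\left(C,I \right)} = - 2 I$
$- 39 \left(f{\left(4,a \right)} - 34\right) \left(F{\left(26,10 \right)} + 518\right) = - 39 \left(\left(-2\right) 7 - 34\right) \left(\left(-23 + 10 \cdot 10 \cdot 26\right) + 518\right) = - 39 \left(-14 - 34\right) \left(\left(-23 + 2600\right) + 518\right) = - 39 \left(- 48 \left(2577 + 518\right)\right) = - 39 \left(\left(-48\right) 3095\right) = \left(-39\right) \left(-148560\right) = 5793840$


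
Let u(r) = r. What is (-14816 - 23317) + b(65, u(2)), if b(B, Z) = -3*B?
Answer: -38328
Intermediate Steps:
(-14816 - 23317) + b(65, u(2)) = (-14816 - 23317) - 3*65 = -38133 - 195 = -38328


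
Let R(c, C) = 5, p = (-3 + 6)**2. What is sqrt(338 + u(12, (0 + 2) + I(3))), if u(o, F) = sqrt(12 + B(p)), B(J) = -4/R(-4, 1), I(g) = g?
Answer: sqrt(8450 + 10*sqrt(70))/5 ≈ 18.476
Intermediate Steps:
p = 9 (p = 3**2 = 9)
B(J) = -4/5
u(o, F) = 2*sqrt(70)/5 (u(o, F) = sqrt(12 - 4/5) = sqrt(56/5) = 2*sqrt(70)/5)
sqrt(338 + u(12, (0 + 2) + I(3))) = sqrt(338 + 2*sqrt(70)/5)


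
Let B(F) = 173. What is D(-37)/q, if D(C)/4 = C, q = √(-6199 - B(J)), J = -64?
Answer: 74*I*√177/531 ≈ 1.8541*I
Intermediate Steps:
q = 6*I*√177 (q = √(-6199 - 1*173) = √(-6199 - 173) = √(-6372) = 6*I*√177 ≈ 79.825*I)
D(C) = 4*C
D(-37)/q = (4*(-37))/((6*I*√177)) = -(-74)*I*√177/531 = 74*I*√177/531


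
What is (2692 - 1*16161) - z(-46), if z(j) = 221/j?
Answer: -619353/46 ≈ -13464.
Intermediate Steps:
(2692 - 1*16161) - z(-46) = (2692 - 1*16161) - 221/(-46) = (2692 - 16161) - 221*(-1)/46 = -13469 - 1*(-221/46) = -13469 + 221/46 = -619353/46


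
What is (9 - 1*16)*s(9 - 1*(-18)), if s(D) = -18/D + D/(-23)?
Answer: 889/69 ≈ 12.884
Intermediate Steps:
s(D) = -18/D - D/23 (s(D) = -18/D + D*(-1/23) = -18/D - D/23)
(9 - 1*16)*s(9 - 1*(-18)) = (9 - 1*16)*(-18/(9 - 1*(-18)) - (9 - 1*(-18))/23) = (9 - 16)*(-18/(9 + 18) - (9 + 18)/23) = -7*(-18/27 - 1/23*27) = -7*(-18*1/27 - 27/23) = -7*(-2/3 - 27/23) = -7*(-127/69) = 889/69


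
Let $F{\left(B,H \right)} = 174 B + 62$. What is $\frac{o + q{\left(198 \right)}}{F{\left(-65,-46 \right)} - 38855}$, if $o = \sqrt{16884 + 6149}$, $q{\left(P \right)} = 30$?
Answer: $- \frac{10}{16701} - \frac{\sqrt{23033}}{50103} \approx -0.0036279$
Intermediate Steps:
$o = \sqrt{23033} \approx 151.77$
$F{\left(B,H \right)} = 62 + 174 B$
$\frac{o + q{\left(198 \right)}}{F{\left(-65,-46 \right)} - 38855} = \frac{\sqrt{23033} + 30}{\left(62 + 174 \left(-65\right)\right) - 38855} = \frac{30 + \sqrt{23033}}{\left(62 - 11310\right) - 38855} = \frac{30 + \sqrt{23033}}{-11248 - 38855} = \frac{30 + \sqrt{23033}}{-50103} = \left(30 + \sqrt{23033}\right) \left(- \frac{1}{50103}\right) = - \frac{10}{16701} - \frac{\sqrt{23033}}{50103}$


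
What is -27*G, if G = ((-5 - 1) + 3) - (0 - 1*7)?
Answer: -108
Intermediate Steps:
G = 4 (G = (-6 + 3) - (0 - 7) = -3 - 1*(-7) = -3 + 7 = 4)
-27*G = -27*4 = -108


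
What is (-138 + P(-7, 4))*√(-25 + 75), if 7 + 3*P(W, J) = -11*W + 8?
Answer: -560*√2 ≈ -791.96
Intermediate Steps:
P(W, J) = ⅓ - 11*W/3 (P(W, J) = -7/3 + (-11*W + 8)/3 = -7/3 + (8 - 11*W)/3 = -7/3 + (8/3 - 11*W/3) = ⅓ - 11*W/3)
(-138 + P(-7, 4))*√(-25 + 75) = (-138 + (⅓ - 11/3*(-7)))*√(-25 + 75) = (-138 + (⅓ + 77/3))*√50 = (-138 + 26)*(5*√2) = -560*√2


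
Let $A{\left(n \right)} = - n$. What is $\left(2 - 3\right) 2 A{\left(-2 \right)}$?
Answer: $-4$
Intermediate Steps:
$\left(2 - 3\right) 2 A{\left(-2 \right)} = \left(2 - 3\right) 2 \left(\left(-1\right) \left(-2\right)\right) = \left(-1\right) 2 \cdot 2 = \left(-2\right) 2 = -4$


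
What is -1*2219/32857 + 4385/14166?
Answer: 112643591/465452262 ≈ 0.24201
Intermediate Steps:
-1*2219/32857 + 4385/14166 = -2219*1/32857 + 4385*(1/14166) = -2219/32857 + 4385/14166 = 112643591/465452262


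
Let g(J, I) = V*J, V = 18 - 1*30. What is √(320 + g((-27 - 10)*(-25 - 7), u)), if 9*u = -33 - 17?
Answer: 8*I*√217 ≈ 117.85*I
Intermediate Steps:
V = -12 (V = 18 - 30 = -12)
u = -50/9 (u = (-33 - 17)/9 = (⅑)*(-50) = -50/9 ≈ -5.5556)
g(J, I) = -12*J
√(320 + g((-27 - 10)*(-25 - 7), u)) = √(320 - 12*(-27 - 10)*(-25 - 7)) = √(320 - (-444)*(-32)) = √(320 - 12*1184) = √(320 - 14208) = √(-13888) = 8*I*√217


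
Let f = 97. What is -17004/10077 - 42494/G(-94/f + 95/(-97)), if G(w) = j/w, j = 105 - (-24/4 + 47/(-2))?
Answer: 53806821664/87646387 ≈ 613.91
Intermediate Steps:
j = 269/2 (j = 105 - (-24*¼ + 47*(-½)) = 105 - (-6 - 47/2) = 105 - 1*(-59/2) = 105 + 59/2 = 269/2 ≈ 134.50)
G(w) = 269/(2*w)
-17004/10077 - 42494/G(-94/f + 95/(-97)) = -17004/10077 - 42494/(269/(2*(-94/97 + 95/(-97)))) = -17004*1/10077 - 42494/(269/(2*(-94*1/97 + 95*(-1/97)))) = -5668/3359 - 42494/(269/(2*(-94/97 - 95/97))) = -5668/3359 - 42494/(269/(2*(-189/97))) = -5668/3359 - 42494/((269/2)*(-97/189)) = -5668/3359 - 42494/(-26093/378) = -5668/3359 - 42494*(-378/26093) = -5668/3359 + 16062732/26093 = 53806821664/87646387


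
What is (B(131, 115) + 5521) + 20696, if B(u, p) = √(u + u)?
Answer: 26217 + √262 ≈ 26233.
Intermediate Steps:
B(u, p) = √2*√u (B(u, p) = √(2*u) = √2*√u)
(B(131, 115) + 5521) + 20696 = (√2*√131 + 5521) + 20696 = (√262 + 5521) + 20696 = (5521 + √262) + 20696 = 26217 + √262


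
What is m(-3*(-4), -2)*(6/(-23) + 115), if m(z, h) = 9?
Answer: 23751/23 ≈ 1032.7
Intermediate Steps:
m(-3*(-4), -2)*(6/(-23) + 115) = 9*(6/(-23) + 115) = 9*(6*(-1/23) + 115) = 9*(-6/23 + 115) = 9*(2639/23) = 23751/23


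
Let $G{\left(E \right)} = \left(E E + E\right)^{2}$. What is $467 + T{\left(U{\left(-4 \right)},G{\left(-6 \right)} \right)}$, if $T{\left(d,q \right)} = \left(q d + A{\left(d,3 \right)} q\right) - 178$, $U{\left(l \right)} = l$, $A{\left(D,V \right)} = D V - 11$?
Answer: $-24011$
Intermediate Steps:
$A{\left(D,V \right)} = -11 + D V$
$G{\left(E \right)} = \left(E + E^{2}\right)^{2}$ ($G{\left(E \right)} = \left(E^{2} + E\right)^{2} = \left(E + E^{2}\right)^{2}$)
$T{\left(d,q \right)} = -178 + d q + q \left(-11 + 3 d\right)$ ($T{\left(d,q \right)} = \left(q d + \left(-11 + d 3\right) q\right) - 178 = \left(d q + \left(-11 + 3 d\right) q\right) - 178 = \left(d q + q \left(-11 + 3 d\right)\right) - 178 = -178 + d q + q \left(-11 + 3 d\right)$)
$467 + T{\left(U{\left(-4 \right)},G{\left(-6 \right)} \right)} = 467 - \left(178 + 27 \left(-6\right)^{2} \left(1 - 6\right)^{2}\right) = 467 - \left(178 + 27 \cdot 36 \left(-5\right)^{2}\right) = 467 - \left(178 + 27 \cdot 36 \cdot 25\right) = 467 - \left(10078 + 14400\right) = 467 - 24478 = -24011$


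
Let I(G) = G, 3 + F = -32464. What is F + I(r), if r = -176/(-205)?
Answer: -6655559/205 ≈ -32466.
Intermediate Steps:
F = -32467 (F = -3 - 32464 = -32467)
r = 176/205 (r = -176*(-1/205) = 176/205 ≈ 0.85854)
F + I(r) = -32467 + 176/205 = -6655559/205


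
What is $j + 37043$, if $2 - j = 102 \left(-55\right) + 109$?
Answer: $42546$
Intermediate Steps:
$j = 5503$ ($j = 2 - \left(102 \left(-55\right) + 109\right) = 2 - \left(-5610 + 109\right) = 2 - -5501 = 2 + 5501 = 5503$)
$j + 37043 = 5503 + 37043 = 42546$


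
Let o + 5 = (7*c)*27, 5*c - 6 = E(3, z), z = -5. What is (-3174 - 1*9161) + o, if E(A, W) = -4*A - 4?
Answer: -12718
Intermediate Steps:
E(A, W) = -4 - 4*A
c = -2 (c = 6/5 + (-4 - 4*3)/5 = 6/5 + (-4 - 12)/5 = 6/5 + (⅕)*(-16) = 6/5 - 16/5 = -2)
o = -383 (o = -5 + (7*(-2))*27 = -5 - 14*27 = -5 - 378 = -383)
(-3174 - 1*9161) + o = (-3174 - 1*9161) - 383 = (-3174 - 9161) - 383 = -12335 - 383 = -12718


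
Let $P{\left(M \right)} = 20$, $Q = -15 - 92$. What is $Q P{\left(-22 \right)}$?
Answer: $-2140$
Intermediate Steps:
$Q = -107$
$Q P{\left(-22 \right)} = \left(-107\right) 20 = -2140$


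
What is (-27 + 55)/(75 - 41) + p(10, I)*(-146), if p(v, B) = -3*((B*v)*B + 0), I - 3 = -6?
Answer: 670154/17 ≈ 39421.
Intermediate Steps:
I = -3 (I = 3 - 6 = -3)
p(v, B) = -3*v*B**2 (p(v, B) = -3*(v*B**2 + 0) = -3*v*B**2)
(-27 + 55)/(75 - 41) + p(10, I)*(-146) = (-27 + 55)/(75 - 41) - 3*10*(-3)**2*(-146) = 28/34 - 3*10*9*(-146) = 28*(1/34) - 270*(-146) = 14/17 + 39420 = 670154/17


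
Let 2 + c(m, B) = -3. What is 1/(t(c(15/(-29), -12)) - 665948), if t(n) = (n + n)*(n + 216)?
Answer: -1/668058 ≈ -1.4969e-6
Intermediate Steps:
c(m, B) = -5 (c(m, B) = -2 - 3 = -5)
t(n) = 2*n*(216 + n) (t(n) = (2*n)*(216 + n) = 2*n*(216 + n))
1/(t(c(15/(-29), -12)) - 665948) = 1/(2*(-5)*(216 - 5) - 665948) = 1/(2*(-5)*211 - 665948) = 1/(-2110 - 665948) = 1/(-668058) = -1/668058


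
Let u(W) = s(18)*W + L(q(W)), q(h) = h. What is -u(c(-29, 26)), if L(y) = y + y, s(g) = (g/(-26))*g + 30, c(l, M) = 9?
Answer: -2286/13 ≈ -175.85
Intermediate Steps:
s(g) = 30 - g**2/26 (s(g) = (g*(-1/26))*g + 30 = (-g/26)*g + 30 = -g**2/26 + 30 = 30 - g**2/26)
L(y) = 2*y
u(W) = 254*W/13 (u(W) = (30 - 1/26*18**2)*W + 2*W = (30 - 1/26*324)*W + 2*W = (30 - 162/13)*W + 2*W = 228*W/13 + 2*W = 254*W/13)
-u(c(-29, 26)) = -254*9/13 = -1*2286/13 = -2286/13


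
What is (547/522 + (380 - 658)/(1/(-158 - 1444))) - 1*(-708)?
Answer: 232845955/522 ≈ 4.4607e+5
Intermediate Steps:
(547/522 + (380 - 658)/(1/(-158 - 1444))) - 1*(-708) = (547*(1/522) - 278/(1/(-1602))) + 708 = (547/522 - 278/(-1/1602)) + 708 = (547/522 - 278*(-1602)) + 708 = (547/522 + 445356) + 708 = 232476379/522 + 708 = 232845955/522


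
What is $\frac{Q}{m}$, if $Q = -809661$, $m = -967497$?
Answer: $\frac{269887}{322499} \approx 0.83686$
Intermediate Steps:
$\frac{Q}{m} = - \frac{809661}{-967497} = \left(-809661\right) \left(- \frac{1}{967497}\right) = \frac{269887}{322499}$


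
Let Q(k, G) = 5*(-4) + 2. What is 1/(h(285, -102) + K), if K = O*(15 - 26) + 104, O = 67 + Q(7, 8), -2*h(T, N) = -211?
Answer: -2/659 ≈ -0.0030349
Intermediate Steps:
Q(k, G) = -18 (Q(k, G) = -20 + 2 = -18)
h(T, N) = 211/2 (h(T, N) = -½*(-211) = 211/2)
O = 49 (O = 67 - 18 = 49)
K = -435 (K = 49*(15 - 26) + 104 = 49*(-11) + 104 = -539 + 104 = -435)
1/(h(285, -102) + K) = 1/(211/2 - 435) = 1/(-659/2) = -2/659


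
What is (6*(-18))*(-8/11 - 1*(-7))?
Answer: -7452/11 ≈ -677.45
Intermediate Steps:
(6*(-18))*(-8/11 - 1*(-7)) = -108*(-8*1/11 + 7) = -108*(-8/11 + 7) = -108*69/11 = -7452/11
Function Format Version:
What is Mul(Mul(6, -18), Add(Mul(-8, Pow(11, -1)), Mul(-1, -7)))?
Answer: Rational(-7452, 11) ≈ -677.45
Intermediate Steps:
Mul(Mul(6, -18), Add(Mul(-8, Pow(11, -1)), Mul(-1, -7))) = Mul(-108, Add(Mul(-8, Rational(1, 11)), 7)) = Mul(-108, Add(Rational(-8, 11), 7)) = Mul(-108, Rational(69, 11)) = Rational(-7452, 11)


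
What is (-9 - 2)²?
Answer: 121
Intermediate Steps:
(-9 - 2)² = (-11)² = 121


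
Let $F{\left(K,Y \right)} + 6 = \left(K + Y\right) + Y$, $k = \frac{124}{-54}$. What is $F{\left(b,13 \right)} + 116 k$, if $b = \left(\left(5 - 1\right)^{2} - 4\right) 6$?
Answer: $- \frac{4708}{27} \approx -174.37$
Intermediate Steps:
$k = - \frac{62}{27}$ ($k = 124 \left(- \frac{1}{54}\right) = - \frac{62}{27} \approx -2.2963$)
$b = 72$ ($b = \left(4^{2} - 4\right) 6 = \left(16 - 4\right) 6 = 12 \cdot 6 = 72$)
$F{\left(K,Y \right)} = -6 + K + 2 Y$ ($F{\left(K,Y \right)} = -6 + \left(\left(K + Y\right) + Y\right) = -6 + \left(K + 2 Y\right) = -6 + K + 2 Y$)
$F{\left(b,13 \right)} + 116 k = \left(-6 + 72 + 2 \cdot 13\right) + 116 \left(- \frac{62}{27}\right) = \left(-6 + 72 + 26\right) - \frac{7192}{27} = 92 - \frac{7192}{27} = - \frac{4708}{27}$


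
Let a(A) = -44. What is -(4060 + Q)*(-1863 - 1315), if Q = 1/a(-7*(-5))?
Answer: 283857371/22 ≈ 1.2903e+7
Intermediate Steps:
Q = -1/44 (Q = 1/(-44) = -1/44 ≈ -0.022727)
-(4060 + Q)*(-1863 - 1315) = -(4060 - 1/44)*(-1863 - 1315) = -178639*(-3178)/44 = -1*(-283857371/22) = 283857371/22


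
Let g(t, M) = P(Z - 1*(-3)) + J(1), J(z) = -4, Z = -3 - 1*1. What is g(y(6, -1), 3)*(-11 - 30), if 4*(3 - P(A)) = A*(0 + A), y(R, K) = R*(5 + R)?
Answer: 205/4 ≈ 51.250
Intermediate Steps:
Z = -4 (Z = -3 - 1 = -4)
P(A) = 3 - A²/4 (P(A) = 3 - A*(0 + A)/4 = 3 - A*A/4 = 3 - A²/4)
g(t, M) = -5/4 (g(t, M) = (3 - (-4 - 1*(-3))²/4) - 4 = (3 - (-4 + 3)²/4) - 4 = (3 - ¼*(-1)²) - 4 = (3 - ¼*1) - 4 = (3 - ¼) - 4 = 11/4 - 4 = -5/4)
g(y(6, -1), 3)*(-11 - 30) = -5*(-11 - 30)/4 = -5/4*(-41) = 205/4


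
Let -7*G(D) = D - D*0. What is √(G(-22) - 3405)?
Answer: I*√166691/7 ≈ 58.325*I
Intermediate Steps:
G(D) = -D/7 (G(D) = -(D - D*0)/7 = -(D - 1*0)/7 = -(D + 0)/7 = -D/7)
√(G(-22) - 3405) = √(-⅐*(-22) - 3405) = √(22/7 - 3405) = √(-23813/7) = I*√166691/7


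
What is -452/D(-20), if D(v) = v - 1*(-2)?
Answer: 226/9 ≈ 25.111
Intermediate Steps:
D(v) = 2 + v (D(v) = v + 2 = 2 + v)
-452/D(-20) = -452/(2 - 20) = -452/(-18) = -452*(-1/18) = 226/9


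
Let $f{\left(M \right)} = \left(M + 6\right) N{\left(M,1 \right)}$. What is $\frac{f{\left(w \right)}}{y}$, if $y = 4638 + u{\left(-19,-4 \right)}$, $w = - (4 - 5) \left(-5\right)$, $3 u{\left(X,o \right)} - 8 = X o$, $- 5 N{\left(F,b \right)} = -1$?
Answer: $\frac{1}{23330} \approx 4.2863 \cdot 10^{-5}$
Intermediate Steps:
$N{\left(F,b \right)} = \frac{1}{5}$ ($N{\left(F,b \right)} = \left(- \frac{1}{5}\right) \left(-1\right) = \frac{1}{5}$)
$u{\left(X,o \right)} = \frac{8}{3} + \frac{X o}{3}$
$w = -5$ ($w = - (4 - 5) \left(-5\right) = \left(-1\right) \left(-1\right) \left(-5\right) = 1 \left(-5\right) = -5$)
$f{\left(M \right)} = \frac{6}{5} + \frac{M}{5}$ ($f{\left(M \right)} = \left(M + 6\right) \frac{1}{5} = \left(6 + M\right) \frac{1}{5} = \frac{6}{5} + \frac{M}{5}$)
$y = 4666$ ($y = 4638 + \left(\frac{8}{3} + \frac{1}{3} \left(-19\right) \left(-4\right)\right) = 4638 + \left(\frac{8}{3} + \frac{76}{3}\right) = 4638 + 28 = 4666$)
$\frac{f{\left(w \right)}}{y} = \frac{\frac{6}{5} + \frac{1}{5} \left(-5\right)}{4666} = \left(\frac{6}{5} - 1\right) \frac{1}{4666} = \frac{1}{5} \cdot \frac{1}{4666} = \frac{1}{23330}$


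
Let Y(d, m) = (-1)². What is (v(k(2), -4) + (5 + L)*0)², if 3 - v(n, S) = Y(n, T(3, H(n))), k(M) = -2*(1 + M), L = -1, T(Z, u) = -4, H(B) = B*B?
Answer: 4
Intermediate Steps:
H(B) = B²
k(M) = -2 - 2*M
Y(d, m) = 1
v(n, S) = 2 (v(n, S) = 3 - 1*1 = 3 - 1 = 2)
(v(k(2), -4) + (5 + L)*0)² = (2 + (5 - 1)*0)² = (2 + 4*0)² = (2 + 0)² = 2² = 4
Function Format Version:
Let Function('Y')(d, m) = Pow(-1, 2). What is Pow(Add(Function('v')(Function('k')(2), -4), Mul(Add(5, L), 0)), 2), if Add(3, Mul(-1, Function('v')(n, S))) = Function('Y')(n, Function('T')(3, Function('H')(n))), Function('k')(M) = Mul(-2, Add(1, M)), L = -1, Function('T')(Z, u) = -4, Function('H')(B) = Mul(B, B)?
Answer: 4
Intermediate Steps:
Function('H')(B) = Pow(B, 2)
Function('k')(M) = Add(-2, Mul(-2, M))
Function('Y')(d, m) = 1
Function('v')(n, S) = 2 (Function('v')(n, S) = Add(3, Mul(-1, 1)) = Add(3, -1) = 2)
Pow(Add(Function('v')(Function('k')(2), -4), Mul(Add(5, L), 0)), 2) = Pow(Add(2, Mul(Add(5, -1), 0)), 2) = Pow(Add(2, Mul(4, 0)), 2) = Pow(Add(2, 0), 2) = Pow(2, 2) = 4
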